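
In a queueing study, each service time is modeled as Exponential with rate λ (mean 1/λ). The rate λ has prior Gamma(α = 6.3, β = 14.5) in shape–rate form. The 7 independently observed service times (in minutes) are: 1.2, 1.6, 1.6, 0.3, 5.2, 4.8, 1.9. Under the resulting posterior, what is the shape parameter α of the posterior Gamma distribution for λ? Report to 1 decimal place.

With a Gamma(shape α, rate β) prior on the exponential rate λ, the posterior after n observations with total T = Σxᵢ is Gamma(α+n, β+T).
Sum of observations T = 16.6 minutes; n = 7.
Posterior: Gamma(6.3+7, 14.5+16.6) = Gamma(13.3, 31.1).
Posterior α = 13.3.

13.3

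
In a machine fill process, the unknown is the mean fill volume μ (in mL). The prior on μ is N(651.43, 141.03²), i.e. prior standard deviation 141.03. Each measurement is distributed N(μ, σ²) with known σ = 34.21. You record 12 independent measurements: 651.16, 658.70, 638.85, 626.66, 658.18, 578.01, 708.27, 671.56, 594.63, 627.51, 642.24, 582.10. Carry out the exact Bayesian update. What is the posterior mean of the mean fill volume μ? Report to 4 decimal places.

636.5621

For Normal data with known variance σ², a Normal(μ₀, σ₀²) prior on μ is conjugate. Posterior precision = 1/σ₀² + n/σ²; posterior mean is the precision-weighted average of μ₀ and x̄.
Σxᵢ = 651.16 + 658.70 + 638.85 + 626.66 + 658.18 + 578.01 + 708.27 + 671.56 + 594.63 + 627.51 + 642.24 + 582.10 = 7637.87, so n·x̄ = 7637.87.
σ₀² = 141.03² = 19889.4609, σ² = 34.21² = 1170.3241; σ² + n·σ₀² = 1170.3241 + 12·19889.4609 = 239843.8549.
Posterior mean = (μ₀/σ₀² + n·x̄/σ²)/(1/σ₀² + n/σ²) = (σ²·μ₀ + σ₀²·n·x̄)/(σ² + n·σ₀²) = (1170.3241·651.43 + 19889.4609·7637.87)/239843.8549 = 152675500.952746/239843.8549 = 636.5621.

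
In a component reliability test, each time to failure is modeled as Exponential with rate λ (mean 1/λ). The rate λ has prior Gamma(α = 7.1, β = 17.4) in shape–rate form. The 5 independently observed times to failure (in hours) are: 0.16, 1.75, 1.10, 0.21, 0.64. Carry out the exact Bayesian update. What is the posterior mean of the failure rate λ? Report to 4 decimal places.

0.5691

With a Gamma(shape α, rate β) prior on the exponential rate λ, the posterior after n observations with total T = Σxᵢ is Gamma(α+n, β+T).
Sum of observations T = 3.86 hours; n = 5.
Posterior: Gamma(7.1+5, 17.4+3.86) = Gamma(12.1, 21.26).
Posterior mean of λ = α/β = 12.1/21.26 = 0.5691.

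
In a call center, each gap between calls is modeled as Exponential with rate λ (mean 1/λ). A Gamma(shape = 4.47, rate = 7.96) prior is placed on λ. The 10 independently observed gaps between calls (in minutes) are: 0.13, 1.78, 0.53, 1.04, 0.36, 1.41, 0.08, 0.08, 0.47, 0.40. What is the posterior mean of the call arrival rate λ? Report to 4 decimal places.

1.0162

With a Gamma(shape α, rate β) prior on the exponential rate λ, the posterior after n observations with total T = Σxᵢ is Gamma(α+n, β+T).
Sum of observations T = 6.28 minutes; n = 10.
Posterior: Gamma(4.47+10, 7.96+6.28) = Gamma(14.47, 14.24).
Posterior mean of λ = α/β = 14.47/14.24 = 1.0162.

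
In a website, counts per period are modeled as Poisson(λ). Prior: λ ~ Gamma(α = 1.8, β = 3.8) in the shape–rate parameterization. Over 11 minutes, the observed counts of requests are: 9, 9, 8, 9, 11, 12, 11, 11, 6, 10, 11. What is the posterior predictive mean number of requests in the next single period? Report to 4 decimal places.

With a Gamma(shape α, rate β) prior, the Poisson likelihood is conjugate: the posterior is Gamma(α + ΣXᵢ, β + n).
Sum of counts S = 107 over n = 11 minutes.
Posterior: Gamma(α+S, β+n) = Gamma(1.8+107, 3.8+11) = Gamma(108.8, 14.8).
The predictive distribution for one future period is NegBinom with mean α/β = 7.3514.

7.3514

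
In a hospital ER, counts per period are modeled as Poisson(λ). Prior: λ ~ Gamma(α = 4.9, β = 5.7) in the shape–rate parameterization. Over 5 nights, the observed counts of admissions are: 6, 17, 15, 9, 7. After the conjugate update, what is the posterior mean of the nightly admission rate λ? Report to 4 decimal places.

With a Gamma(shape α, rate β) prior, the Poisson likelihood is conjugate: the posterior is Gamma(α + ΣXᵢ, β + n).
Sum of counts S = 54 over n = 5 nights.
Posterior: Gamma(α+S, β+n) = Gamma(4.9+54, 5.7+5) = Gamma(58.9, 10.7).
Posterior mean = α/β = 58.9/10.7 = 5.5047.

5.5047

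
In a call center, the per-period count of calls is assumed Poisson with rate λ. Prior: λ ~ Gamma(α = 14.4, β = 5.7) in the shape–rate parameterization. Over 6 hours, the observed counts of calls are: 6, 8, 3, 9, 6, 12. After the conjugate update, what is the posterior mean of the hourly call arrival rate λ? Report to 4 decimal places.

4.9915

With a Gamma(shape α, rate β) prior, the Poisson likelihood is conjugate: the posterior is Gamma(α + ΣXᵢ, β + n).
Sum of counts S = 44 over n = 6 hours.
Posterior: Gamma(α+S, β+n) = Gamma(14.4+44, 5.7+6) = Gamma(58.4, 11.7).
Posterior mean = α/β = 58.4/11.7 = 4.9915.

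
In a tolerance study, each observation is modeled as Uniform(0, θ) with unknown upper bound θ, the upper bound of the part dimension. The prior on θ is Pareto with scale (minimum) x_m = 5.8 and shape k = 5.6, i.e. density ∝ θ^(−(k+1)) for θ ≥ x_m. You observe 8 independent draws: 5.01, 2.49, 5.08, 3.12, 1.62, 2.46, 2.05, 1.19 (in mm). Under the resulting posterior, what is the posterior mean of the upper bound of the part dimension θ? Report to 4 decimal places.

A Pareto(scale x_m, shape k) prior on the upper bound θ of Uniform(0, θ) is conjugate: posterior is Pareto(max(x_m, max xᵢ), k + n).
Sample maximum = 5.08; prior scale x_m = 5.8 → posterior scale = max = 5.80.
Posterior shape = 5.6 + 8 = 13.6.
E[θ|data] = k·x_m/(k−1) = 13.6·5.80/12.6 = 6.2603.

6.2603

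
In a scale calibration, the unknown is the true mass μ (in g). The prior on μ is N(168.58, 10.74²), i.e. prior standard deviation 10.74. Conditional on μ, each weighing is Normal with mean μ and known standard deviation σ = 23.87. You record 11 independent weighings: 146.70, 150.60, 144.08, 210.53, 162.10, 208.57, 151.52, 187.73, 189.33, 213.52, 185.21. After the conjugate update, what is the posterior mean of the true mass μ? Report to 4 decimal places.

174.5720

For Normal data with known variance σ², a Normal(μ₀, σ₀²) prior on μ is conjugate. Posterior precision = 1/σ₀² + n/σ²; posterior mean is the precision-weighted average of μ₀ and x̄.
Σxᵢ = 146.70 + 150.60 + 144.08 + 210.53 + 162.10 + 208.57 + 151.52 + 187.73 + 189.33 + 213.52 + 185.21 = 1949.89, so n·x̄ = 1949.89.
σ₀² = 10.74² = 115.3476, σ² = 23.87² = 569.7769; σ² + n·σ₀² = 569.7769 + 11·115.3476 = 1838.6005.
Posterior mean = (μ₀/σ₀² + n·x̄/σ²)/(1/σ₀² + n/σ²) = (σ²·μ₀ + σ₀²·n·x̄)/(σ² + n·σ₀²) = (569.7769·168.58 + 115.3476·1949.89)/1838.6005 = 320968.121566/1838.6005 = 174.5720.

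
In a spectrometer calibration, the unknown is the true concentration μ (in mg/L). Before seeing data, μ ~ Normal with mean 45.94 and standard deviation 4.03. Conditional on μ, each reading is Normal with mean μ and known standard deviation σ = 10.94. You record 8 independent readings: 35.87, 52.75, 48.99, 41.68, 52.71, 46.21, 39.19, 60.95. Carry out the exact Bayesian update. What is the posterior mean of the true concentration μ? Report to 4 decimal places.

46.6447

For Normal data with known variance σ², a Normal(μ₀, σ₀²) prior on μ is conjugate. Posterior precision = 1/σ₀² + n/σ²; posterior mean is the precision-weighted average of μ₀ and x̄.
Σxᵢ = 35.87 + 52.75 + 48.99 + 41.68 + 52.71 + 46.21 + 39.19 + 60.95 = 378.35, so n·x̄ = 378.35.
σ₀² = 4.03² = 16.2409, σ² = 10.94² = 119.6836; σ² + n·σ₀² = 119.6836 + 8·16.2409 = 249.6108.
Posterior mean = (μ₀/σ₀² + n·x̄/σ²)/(1/σ₀² + n/σ²) = (σ²·μ₀ + σ₀²·n·x̄)/(σ² + n·σ₀²) = (119.6836·45.94 + 16.2409·378.35)/249.6108 = 11643.009099/249.6108 = 46.6447.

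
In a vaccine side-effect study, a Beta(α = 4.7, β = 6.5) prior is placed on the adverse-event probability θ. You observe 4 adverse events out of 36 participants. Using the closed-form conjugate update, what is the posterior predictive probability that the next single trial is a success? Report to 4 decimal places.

0.1843

The Beta prior is conjugate to a Binomial/Bernoulli likelihood; the update adds successes to α and failures to β.
Posterior: Beta(α+k, β+n−k) = Beta(4.7+4, 6.5+32) = Beta(8.7, 38.5).
For a single future Bernoulli trial, P(success | data) = α/(α+β) = 0.1843.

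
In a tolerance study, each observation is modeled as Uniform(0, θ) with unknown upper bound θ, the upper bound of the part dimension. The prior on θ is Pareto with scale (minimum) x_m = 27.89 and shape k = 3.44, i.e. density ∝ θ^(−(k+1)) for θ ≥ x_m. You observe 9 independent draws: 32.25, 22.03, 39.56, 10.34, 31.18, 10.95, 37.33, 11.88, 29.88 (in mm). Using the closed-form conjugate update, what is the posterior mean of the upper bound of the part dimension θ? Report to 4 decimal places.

43.0180

A Pareto(scale x_m, shape k) prior on the upper bound θ of Uniform(0, θ) is conjugate: posterior is Pareto(max(x_m, max xᵢ), k + n).
Sample maximum = 39.56; prior scale x_m = 27.89 → posterior scale = max = 39.56.
Posterior shape = 3.44 + 9 = 12.44.
E[θ|data] = k·x_m/(k−1) = 12.44·39.56/11.44 = 43.0180.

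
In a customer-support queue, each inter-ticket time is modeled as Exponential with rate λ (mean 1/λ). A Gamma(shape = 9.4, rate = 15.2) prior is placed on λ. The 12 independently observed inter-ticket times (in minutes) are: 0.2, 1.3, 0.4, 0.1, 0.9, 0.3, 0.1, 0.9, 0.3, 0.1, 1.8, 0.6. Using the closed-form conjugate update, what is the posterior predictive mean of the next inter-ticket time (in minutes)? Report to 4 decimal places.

With a Gamma(shape α, rate β) prior on the exponential rate λ, the posterior after n observations with total T = Σxᵢ is Gamma(α+n, β+T).
Sum of observations T = 7.0 minutes; n = 12.
Posterior: Gamma(9.4+12, 15.2+7.0) = Gamma(21.4, 22.2).
The predictive distribution for the next observation is Lomax; its mean is β/(α−1) = 22.2/20.4 = 1.0882.

1.0882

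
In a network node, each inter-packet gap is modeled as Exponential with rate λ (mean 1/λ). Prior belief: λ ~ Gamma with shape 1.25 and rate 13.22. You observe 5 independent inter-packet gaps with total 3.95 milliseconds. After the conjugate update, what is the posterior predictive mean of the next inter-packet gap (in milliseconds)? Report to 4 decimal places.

3.2705

With a Gamma(shape α, rate β) prior on the exponential rate λ, the posterior after n observations with total T = Σxᵢ is Gamma(α+n, β+T).
Posterior: Gamma(1.25+5, 13.22+3.95) = Gamma(6.25, 17.17).
The predictive distribution for the next observation is Lomax; its mean is β/(α−1) = 17.17/5.25 = 3.2705.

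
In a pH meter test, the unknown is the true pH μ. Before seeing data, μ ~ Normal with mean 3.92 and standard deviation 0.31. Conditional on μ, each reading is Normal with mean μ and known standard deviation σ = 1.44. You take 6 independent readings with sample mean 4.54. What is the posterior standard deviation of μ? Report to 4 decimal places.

0.2742

For Normal data with known variance σ², a Normal(μ₀, σ₀²) prior on μ is conjugate. Posterior precision = 1/σ₀² + n/σ²; posterior mean is the precision-weighted average of μ₀ and x̄.
σ₀² = 0.31² = 0.0961, σ² = 1.44² = 2.0736; σ² + n·σ₀² = 2.0736 + 6·0.0961 = 2.6502.
Posterior precision = 1/σ₀² + n/σ² = 1/0.0961 + 6/2.0736 = (σ² + n·σ₀²)/(σ₀²σ²) = 2.6502/(0.0961·2.0736); posterior variance σₙ² = σ₀²σ²/(σ² + n·σ₀²) = 0.0961·2.0736/2.6502 = 0.075192.
Posterior SD = √σₙ² = √(0.0961·2.0736/2.6502) = 0.2742.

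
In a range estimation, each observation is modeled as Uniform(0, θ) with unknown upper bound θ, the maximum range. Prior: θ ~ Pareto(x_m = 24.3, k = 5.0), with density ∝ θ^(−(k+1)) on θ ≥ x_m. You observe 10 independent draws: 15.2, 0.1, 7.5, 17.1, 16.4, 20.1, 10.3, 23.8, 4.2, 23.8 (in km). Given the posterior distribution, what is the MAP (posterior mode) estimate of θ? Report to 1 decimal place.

A Pareto(scale x_m, shape k) prior on the upper bound θ of Uniform(0, θ) is conjugate: posterior is Pareto(max(x_m, max xᵢ), k + n).
Sample maximum = 23.8; prior scale x_m = 24.3 → posterior scale = max = 24.3.
Posterior shape = 5.0 + 10 = 15.0.
The Pareto density is decreasing on [x_m, ∞), so the mode is x_m = 24.3.

24.3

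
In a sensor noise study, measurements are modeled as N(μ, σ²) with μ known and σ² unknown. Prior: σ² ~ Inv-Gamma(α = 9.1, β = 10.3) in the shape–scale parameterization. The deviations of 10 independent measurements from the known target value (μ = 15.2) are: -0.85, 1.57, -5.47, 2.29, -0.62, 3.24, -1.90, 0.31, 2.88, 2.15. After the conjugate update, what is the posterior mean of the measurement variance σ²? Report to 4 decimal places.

3.2999

With known mean μ and an Inverse-Gamma(α, β) prior on σ², the Normal likelihood is conjugate: posterior is Inv-Gamma(α + n/2, β + Σ(xᵢ−μ)²/2).
Σ(xᵢ−μ)² = (-0.85)² + (1.57)² + (-5.47)² + (2.29)² + (-0.62)² + (3.24)² + (-1.90)² + (0.31)² + (2.88)² + (2.15)² = 65.8574.
Posterior: Inv-Gamma(9.1 + 10/2, 10.3 + 65.8574/2) = Inv-Gamma(14.10, 43.22870).
E[σ²|data] = β/(α−1) = 43.22870/13.10 = 3.2999.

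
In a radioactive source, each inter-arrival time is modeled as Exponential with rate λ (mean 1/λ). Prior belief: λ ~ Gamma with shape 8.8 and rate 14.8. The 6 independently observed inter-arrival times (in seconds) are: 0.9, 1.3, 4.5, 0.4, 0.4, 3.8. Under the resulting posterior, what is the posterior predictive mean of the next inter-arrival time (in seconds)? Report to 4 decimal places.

With a Gamma(shape α, rate β) prior on the exponential rate λ, the posterior after n observations with total T = Σxᵢ is Gamma(α+n, β+T).
Sum of observations T = 11.3 seconds; n = 6.
Posterior: Gamma(8.8+6, 14.8+11.3) = Gamma(14.8, 26.1).
The predictive distribution for the next observation is Lomax; its mean is β/(α−1) = 26.1/13.8 = 1.8913.

1.8913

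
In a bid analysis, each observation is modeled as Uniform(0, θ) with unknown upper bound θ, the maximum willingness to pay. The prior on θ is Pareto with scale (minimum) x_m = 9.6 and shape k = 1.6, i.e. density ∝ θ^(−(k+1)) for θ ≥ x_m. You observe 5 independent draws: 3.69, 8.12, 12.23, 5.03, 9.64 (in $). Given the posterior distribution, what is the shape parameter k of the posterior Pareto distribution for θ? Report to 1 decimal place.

6.6

A Pareto(scale x_m, shape k) prior on the upper bound θ of Uniform(0, θ) is conjugate: posterior is Pareto(max(x_m, max xᵢ), k + n).
Sample maximum = 12.23; prior scale x_m = 9.6 → posterior scale = max = 12.23.
Posterior shape = 1.6 + 5 = 6.6.
Posterior shape k = 6.6.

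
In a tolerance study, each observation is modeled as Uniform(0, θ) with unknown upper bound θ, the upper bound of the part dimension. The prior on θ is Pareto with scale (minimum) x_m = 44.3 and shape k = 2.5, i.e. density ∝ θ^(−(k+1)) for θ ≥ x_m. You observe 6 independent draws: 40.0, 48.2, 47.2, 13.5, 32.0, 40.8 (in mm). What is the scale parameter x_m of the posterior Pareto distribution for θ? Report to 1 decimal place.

A Pareto(scale x_m, shape k) prior on the upper bound θ of Uniform(0, θ) is conjugate: posterior is Pareto(max(x_m, max xᵢ), k + n).
Sample maximum = 48.2; prior scale x_m = 44.3 → posterior scale = max = 48.2.
Posterior shape = 2.5 + 6 = 8.5.
Posterior scale x_m = 48.2.

48.2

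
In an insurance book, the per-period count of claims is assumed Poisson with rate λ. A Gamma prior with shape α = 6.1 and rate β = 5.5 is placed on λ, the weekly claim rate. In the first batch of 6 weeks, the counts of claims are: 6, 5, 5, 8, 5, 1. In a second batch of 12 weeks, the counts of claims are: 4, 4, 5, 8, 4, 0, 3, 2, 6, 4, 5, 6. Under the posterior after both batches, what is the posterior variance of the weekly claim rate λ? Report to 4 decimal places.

0.1577

With a Gamma(shape α, rate β) prior, the Poisson likelihood is conjugate: the posterior is Gamma(α + ΣXᵢ, β + n).
Batch 1: sum of counts S = 30 over n = 6 weeks.
After batch 1: Gamma(α+S, β+n) = Gamma(6.1+30, 5.5+6) = Gamma(36.1, 11.5).
Batch 2: sum of counts S = 51 over n = 12 weeks.
After batch 2: Gamma(α+S, β+n) = Gamma(36.1+51, 11.5+12) = Gamma(87.1, 23.5).
Var = α/β² = 87.1/23.5² = 0.1577.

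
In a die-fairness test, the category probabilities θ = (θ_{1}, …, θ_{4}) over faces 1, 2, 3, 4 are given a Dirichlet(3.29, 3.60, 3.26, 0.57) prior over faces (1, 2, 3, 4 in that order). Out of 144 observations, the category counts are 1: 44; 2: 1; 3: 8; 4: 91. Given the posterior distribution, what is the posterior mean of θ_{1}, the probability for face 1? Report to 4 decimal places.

The Dirichlet prior is conjugate to the Multinomial likelihood: each posterior αⱼ = prior αⱼ + observed count nⱼ.
Posterior concentration: (47.29, 4.60, 11.26, 91.57), total = 154.72.
E[θ_{1}|data] = α_{1}/Σα = 47.29/154.72 = 0.3056.

0.3056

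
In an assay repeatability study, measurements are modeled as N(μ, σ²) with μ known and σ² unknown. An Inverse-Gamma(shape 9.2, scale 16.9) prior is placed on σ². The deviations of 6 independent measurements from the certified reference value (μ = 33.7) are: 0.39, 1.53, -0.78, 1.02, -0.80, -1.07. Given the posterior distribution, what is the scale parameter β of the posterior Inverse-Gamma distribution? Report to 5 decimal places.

19.86335

With known mean μ and an Inverse-Gamma(α, β) prior on σ², the Normal likelihood is conjugate: posterior is Inv-Gamma(α + n/2, β + Σ(xᵢ−μ)²/2).
Σ(xᵢ−μ)² = (0.39)² + (1.53)² + (-0.78)² + (1.02)² + (-0.80)² + (-1.07)² = 5.9267.
Posterior: Inv-Gamma(9.2 + 6/2, 16.9 + 5.9267/2) = Inv-Gamma(12.20, 19.86335).
Posterior β = 19.86335.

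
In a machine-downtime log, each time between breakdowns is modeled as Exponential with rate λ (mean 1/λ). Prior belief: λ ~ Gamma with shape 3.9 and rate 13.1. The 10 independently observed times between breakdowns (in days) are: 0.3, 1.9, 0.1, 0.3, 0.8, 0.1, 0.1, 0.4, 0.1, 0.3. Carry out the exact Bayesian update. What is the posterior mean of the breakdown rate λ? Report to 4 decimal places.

With a Gamma(shape α, rate β) prior on the exponential rate λ, the posterior after n observations with total T = Σxᵢ is Gamma(α+n, β+T).
Sum of observations T = 4.4 days; n = 10.
Posterior: Gamma(3.9+10, 13.1+4.4) = Gamma(13.9, 17.5).
Posterior mean of λ = α/β = 13.9/17.5 = 0.7943.

0.7943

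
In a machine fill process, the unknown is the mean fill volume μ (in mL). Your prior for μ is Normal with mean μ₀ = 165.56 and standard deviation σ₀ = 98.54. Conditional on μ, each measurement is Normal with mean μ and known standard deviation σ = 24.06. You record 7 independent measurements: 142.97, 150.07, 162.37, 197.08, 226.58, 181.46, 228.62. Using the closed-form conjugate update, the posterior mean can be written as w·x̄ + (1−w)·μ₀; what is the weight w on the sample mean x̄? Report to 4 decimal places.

0.9916

For Normal data with known variance σ², a Normal(μ₀, σ₀²) prior on μ is conjugate. Posterior precision = 1/σ₀² + n/σ²; posterior mean is the precision-weighted average of μ₀ and x̄.
σ₀² = 98.54² = 9710.1316, σ² = 24.06² = 578.8836. Prior precision 1/σ₀² = 1/9710.1316; data precision n/σ² = 7/578.8836.
w = (n/σ²)/(1/σ₀² + n/σ²) = n·σ₀²/(σ² + n·σ₀²) = 7·9710.1316/(578.8836 + 7·9710.1316) = 67970.9212/68549.8048 = 0.9916.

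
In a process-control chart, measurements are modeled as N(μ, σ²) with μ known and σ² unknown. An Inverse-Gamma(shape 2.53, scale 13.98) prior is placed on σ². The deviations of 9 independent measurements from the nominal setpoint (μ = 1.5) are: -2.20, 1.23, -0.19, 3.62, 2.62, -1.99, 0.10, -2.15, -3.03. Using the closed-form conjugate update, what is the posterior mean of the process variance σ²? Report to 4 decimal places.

With known mean μ and an Inverse-Gamma(α, β) prior on σ², the Normal likelihood is conjugate: posterior is Inv-Gamma(α + n/2, β + Σ(xᵢ−μ)²/2).
Σ(xᵢ−μ)² = (-2.20)² + (1.23)² + (-0.19)² + (3.62)² + (2.62)² + (-1.99)² + (0.10)² + (-2.15)² + (-3.03)² = 44.1313.
Posterior: Inv-Gamma(2.53 + 9/2, 13.98 + 44.1313/2) = Inv-Gamma(7.03, 36.04565).
E[σ²|data] = β/(α−1) = 36.04565/6.03 = 5.9777.

5.9777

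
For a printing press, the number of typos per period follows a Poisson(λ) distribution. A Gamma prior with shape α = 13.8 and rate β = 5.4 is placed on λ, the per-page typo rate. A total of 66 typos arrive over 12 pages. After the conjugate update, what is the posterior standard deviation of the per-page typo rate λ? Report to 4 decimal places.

With a Gamma(shape α, rate β) prior, the Poisson likelihood is conjugate: the posterior is Gamma(α + ΣXᵢ, β + n).
Posterior: Gamma(α+S, β+n) = Gamma(13.8+66, 5.4+12) = Gamma(79.8, 17.4).
SD = √α/β = √79.8/17.4 = 0.5134.

0.5134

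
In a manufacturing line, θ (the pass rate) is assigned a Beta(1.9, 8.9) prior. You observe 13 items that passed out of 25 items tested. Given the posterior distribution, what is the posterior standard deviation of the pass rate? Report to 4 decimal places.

0.0813

The Beta prior is conjugate to a Binomial/Bernoulli likelihood; the update adds successes to α and failures to β.
Posterior: Beta(α+k, β+n−k) = Beta(1.9+13, 8.9+12) = Beta(14.9, 20.9).
Var = αβ/((α+β)²(α+β+1)) = 14.9·20.9/(35.8²·36.8) = 0.00660266; SD = √0.00660266 = 0.0813.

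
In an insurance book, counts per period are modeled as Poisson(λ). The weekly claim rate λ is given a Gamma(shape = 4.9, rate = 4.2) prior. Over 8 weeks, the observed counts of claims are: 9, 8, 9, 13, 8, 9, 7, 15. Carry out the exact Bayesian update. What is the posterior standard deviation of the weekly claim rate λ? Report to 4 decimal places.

With a Gamma(shape α, rate β) prior, the Poisson likelihood is conjugate: the posterior is Gamma(α + ΣXᵢ, β + n).
Sum of counts S = 78 over n = 8 weeks.
Posterior: Gamma(α+S, β+n) = Gamma(4.9+78, 4.2+8) = Gamma(82.9, 12.2).
SD = √α/β = √82.9/12.2 = 0.7463.

0.7463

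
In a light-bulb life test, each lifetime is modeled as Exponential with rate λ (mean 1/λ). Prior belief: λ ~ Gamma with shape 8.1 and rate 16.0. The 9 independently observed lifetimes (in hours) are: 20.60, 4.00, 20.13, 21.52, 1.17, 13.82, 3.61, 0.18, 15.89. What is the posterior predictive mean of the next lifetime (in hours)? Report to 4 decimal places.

With a Gamma(shape α, rate β) prior on the exponential rate λ, the posterior after n observations with total T = Σxᵢ is Gamma(α+n, β+T).
Sum of observations T = 100.92 hours; n = 9.
Posterior: Gamma(8.1+9, 16.0+100.92) = Gamma(17.1, 116.92).
The predictive distribution for the next observation is Lomax; its mean is β/(α−1) = 116.92/16.1 = 7.2621.

7.2621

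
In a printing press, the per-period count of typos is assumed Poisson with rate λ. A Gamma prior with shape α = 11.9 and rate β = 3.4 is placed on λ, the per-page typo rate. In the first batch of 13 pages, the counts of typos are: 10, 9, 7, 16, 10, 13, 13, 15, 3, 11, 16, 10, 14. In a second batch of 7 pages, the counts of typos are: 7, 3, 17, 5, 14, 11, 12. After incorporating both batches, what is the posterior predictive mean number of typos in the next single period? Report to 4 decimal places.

With a Gamma(shape α, rate β) prior, the Poisson likelihood is conjugate: the posterior is Gamma(α + ΣXᵢ, β + n).
Batch 1: sum of counts S = 147 over n = 13 pages.
After batch 1: Gamma(α+S, β+n) = Gamma(11.9+147, 3.4+13) = Gamma(158.9, 16.4).
Batch 2: sum of counts S = 69 over n = 7 pages.
After batch 2: Gamma(α+S, β+n) = Gamma(158.9+69, 16.4+7) = Gamma(227.9, 23.4).
The predictive distribution for one future period is NegBinom with mean α/β = 9.7393.

9.7393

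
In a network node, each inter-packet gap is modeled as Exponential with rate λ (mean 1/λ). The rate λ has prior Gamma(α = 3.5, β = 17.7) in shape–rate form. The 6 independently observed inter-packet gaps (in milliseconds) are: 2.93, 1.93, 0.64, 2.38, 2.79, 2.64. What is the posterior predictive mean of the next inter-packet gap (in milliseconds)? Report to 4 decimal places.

3.6482

With a Gamma(shape α, rate β) prior on the exponential rate λ, the posterior after n observations with total T = Σxᵢ is Gamma(α+n, β+T).
Sum of observations T = 13.31 milliseconds; n = 6.
Posterior: Gamma(3.5+6, 17.7+13.31) = Gamma(9.5, 31.01).
The predictive distribution for the next observation is Lomax; its mean is β/(α−1) = 31.01/8.5 = 3.6482.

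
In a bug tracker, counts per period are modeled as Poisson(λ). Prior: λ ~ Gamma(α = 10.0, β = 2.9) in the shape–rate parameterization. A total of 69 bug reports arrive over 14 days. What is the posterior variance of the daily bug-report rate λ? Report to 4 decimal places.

With a Gamma(shape α, rate β) prior, the Poisson likelihood is conjugate: the posterior is Gamma(α + ΣXᵢ, β + n).
Posterior: Gamma(α+S, β+n) = Gamma(10.0+69, 2.9+14) = Gamma(79.0, 16.9).
Var = α/β² = 79.0/16.9² = 0.2766.

0.2766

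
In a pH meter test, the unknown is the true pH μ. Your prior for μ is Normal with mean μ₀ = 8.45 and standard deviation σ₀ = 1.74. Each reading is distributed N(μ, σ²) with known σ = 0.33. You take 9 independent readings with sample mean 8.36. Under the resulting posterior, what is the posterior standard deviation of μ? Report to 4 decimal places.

For Normal data with known variance σ², a Normal(μ₀, σ₀²) prior on μ is conjugate. Posterior precision = 1/σ₀² + n/σ²; posterior mean is the precision-weighted average of μ₀ and x̄.
σ₀² = 1.74² = 3.0276, σ² = 0.33² = 0.1089; σ² + n·σ₀² = 0.1089 + 9·3.0276 = 27.3573.
Posterior precision = 1/σ₀² + n/σ² = 1/3.0276 + 9/0.1089 = (σ² + n·σ₀²)/(σ₀²σ²) = 27.3573/(3.0276·0.1089); posterior variance σₙ² = σ₀²σ²/(σ² + n·σ₀²) = 3.0276·0.1089/27.3573 = 0.012052.
Posterior SD = √σₙ² = √(3.0276·0.1089/27.3573) = 0.1098.

0.1098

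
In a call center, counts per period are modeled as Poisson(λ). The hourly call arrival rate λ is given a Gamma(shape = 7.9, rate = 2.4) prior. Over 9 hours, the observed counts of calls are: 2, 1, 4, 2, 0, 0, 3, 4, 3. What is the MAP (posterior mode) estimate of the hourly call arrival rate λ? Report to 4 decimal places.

With a Gamma(shape α, rate β) prior, the Poisson likelihood is conjugate: the posterior is Gamma(α + ΣXᵢ, β + n).
Sum of counts S = 19 over n = 9 hours.
Posterior: Gamma(α+S, β+n) = Gamma(7.9+19, 2.4+9) = Gamma(26.9, 11.4).
Mode of Gamma(α,β) for α≥1 is (α−1)/β = 25.9/11.4 = 2.2719.

2.2719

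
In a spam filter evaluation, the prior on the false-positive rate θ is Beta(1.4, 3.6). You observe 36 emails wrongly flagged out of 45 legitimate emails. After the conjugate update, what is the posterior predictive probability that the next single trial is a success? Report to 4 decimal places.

The Beta prior is conjugate to a Binomial/Bernoulli likelihood; the update adds successes to α and failures to β.
Posterior: Beta(α+k, β+n−k) = Beta(1.4+36, 3.6+9) = Beta(37.4, 12.6).
For a single future Bernoulli trial, P(success | data) = α/(α+β) = 0.7480.

0.7480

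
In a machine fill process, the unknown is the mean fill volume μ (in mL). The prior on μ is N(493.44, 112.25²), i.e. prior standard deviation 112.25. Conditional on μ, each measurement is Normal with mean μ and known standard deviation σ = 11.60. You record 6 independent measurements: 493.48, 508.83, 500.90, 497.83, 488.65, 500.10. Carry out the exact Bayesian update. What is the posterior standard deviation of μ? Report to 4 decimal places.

4.7315

For Normal data with known variance σ², a Normal(μ₀, σ₀²) prior on μ is conjugate. Posterior precision = 1/σ₀² + n/σ²; posterior mean is the precision-weighted average of μ₀ and x̄.
σ₀² = 112.25² = 12600.0625, σ² = 11.60² = 134.56; σ² + n·σ₀² = 134.56 + 6·12600.0625 = 75734.935.
Posterior precision = 1/σ₀² + n/σ² = 1/12600.0625 + 6/134.56 = (σ² + n·σ₀²)/(σ₀²σ²) = 75734.935/(12600.0625·134.56); posterior variance σₙ² = σ₀²σ²/(σ² + n·σ₀²) = 12600.0625·134.56/75734.935 = 22.386821.
Posterior SD = √σₙ² = √(12600.0625·134.56/75734.935) = 4.7315.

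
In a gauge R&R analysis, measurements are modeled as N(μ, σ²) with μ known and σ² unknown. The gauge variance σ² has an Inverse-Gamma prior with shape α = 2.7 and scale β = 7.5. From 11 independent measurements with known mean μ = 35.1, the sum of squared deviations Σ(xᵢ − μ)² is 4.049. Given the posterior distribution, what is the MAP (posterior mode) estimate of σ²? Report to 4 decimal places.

With known mean μ and an Inverse-Gamma(α, β) prior on σ², the Normal likelihood is conjugate: posterior is Inv-Gamma(α + n/2, β + Σ(xᵢ−μ)²/2).
Posterior: Inv-Gamma(2.7 + 11/2, 7.5 + 4.049/2) = Inv-Gamma(8.20, 9.5245).
Mode = β/(α+1) = 9.5245/9.20 = 1.0353.

1.0353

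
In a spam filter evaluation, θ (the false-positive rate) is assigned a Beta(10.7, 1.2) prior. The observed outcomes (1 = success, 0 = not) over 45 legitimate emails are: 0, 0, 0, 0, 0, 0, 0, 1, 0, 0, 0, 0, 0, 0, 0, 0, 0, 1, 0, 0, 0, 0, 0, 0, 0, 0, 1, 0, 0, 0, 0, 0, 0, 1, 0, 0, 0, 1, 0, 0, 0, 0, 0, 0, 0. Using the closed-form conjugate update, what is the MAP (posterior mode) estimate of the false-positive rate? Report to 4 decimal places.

0.2678

The Beta prior is conjugate to a Binomial/Bernoulli likelihood; the update adds successes to α and failures to β.
Posterior: Beta(α+k, β+n−k) = Beta(10.7+5, 1.2+40) = Beta(15.7, 41.2).
Mode of Beta(a,b) for a,b>1 is (a−1)/(a+b−2) = 14.7/54.9 = 0.2678.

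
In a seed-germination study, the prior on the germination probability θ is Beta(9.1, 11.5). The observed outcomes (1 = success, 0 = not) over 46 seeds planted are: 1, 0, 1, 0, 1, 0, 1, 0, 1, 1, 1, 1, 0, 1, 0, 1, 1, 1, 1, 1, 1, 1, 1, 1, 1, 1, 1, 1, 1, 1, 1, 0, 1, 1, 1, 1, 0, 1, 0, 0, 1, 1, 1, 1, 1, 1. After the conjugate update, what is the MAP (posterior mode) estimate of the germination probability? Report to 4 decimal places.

The Beta prior is conjugate to a Binomial/Bernoulli likelihood; the update adds successes to α and failures to β.
Posterior: Beta(α+k, β+n−k) = Beta(9.1+36, 11.5+10) = Beta(45.1, 21.5).
Mode of Beta(a,b) for a,b>1 is (a−1)/(a+b−2) = 44.1/64.6 = 0.6827.

0.6827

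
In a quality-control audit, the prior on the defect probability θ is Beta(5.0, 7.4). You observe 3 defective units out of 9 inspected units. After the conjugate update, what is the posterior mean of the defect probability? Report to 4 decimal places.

0.3738

The Beta prior is conjugate to a Binomial/Bernoulli likelihood; the update adds successes to α and failures to β.
Posterior: Beta(α+k, β+n−k) = Beta(5.0+3, 7.4+6) = Beta(8.0, 13.4).
Posterior mean = α/(α+β) = 8.0/21.4 = 0.3738.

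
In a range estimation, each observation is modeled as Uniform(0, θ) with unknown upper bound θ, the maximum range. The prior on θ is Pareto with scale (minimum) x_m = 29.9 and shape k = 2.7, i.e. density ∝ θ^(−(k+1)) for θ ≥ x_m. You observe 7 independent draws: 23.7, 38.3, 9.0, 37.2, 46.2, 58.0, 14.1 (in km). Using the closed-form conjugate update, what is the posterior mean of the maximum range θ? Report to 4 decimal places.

A Pareto(scale x_m, shape k) prior on the upper bound θ of Uniform(0, θ) is conjugate: posterior is Pareto(max(x_m, max xᵢ), k + n).
Sample maximum = 58.0; prior scale x_m = 29.9 → posterior scale = max = 58.0.
Posterior shape = 2.7 + 7 = 9.7.
E[θ|data] = k·x_m/(k−1) = 9.7·58.0/8.7 = 64.6667.

64.6667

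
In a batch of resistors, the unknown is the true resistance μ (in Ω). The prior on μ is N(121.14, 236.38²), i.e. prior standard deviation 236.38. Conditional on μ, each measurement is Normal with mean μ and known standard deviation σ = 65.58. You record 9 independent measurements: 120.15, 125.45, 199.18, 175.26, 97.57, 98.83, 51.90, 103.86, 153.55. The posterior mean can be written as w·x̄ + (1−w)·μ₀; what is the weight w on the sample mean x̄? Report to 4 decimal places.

0.9915

For Normal data with known variance σ², a Normal(μ₀, σ₀²) prior on μ is conjugate. Posterior precision = 1/σ₀² + n/σ²; posterior mean is the precision-weighted average of μ₀ and x̄.
σ₀² = 236.38² = 55875.5044, σ² = 65.58² = 4300.7364. Prior precision 1/σ₀² = 1/55875.5044; data precision n/σ² = 9/4300.7364.
w = (n/σ²)/(1/σ₀² + n/σ²) = n·σ₀²/(σ² + n·σ₀²) = 9·55875.5044/(4300.7364 + 9·55875.5044) = 502879.5396/507180.276 = 0.9915.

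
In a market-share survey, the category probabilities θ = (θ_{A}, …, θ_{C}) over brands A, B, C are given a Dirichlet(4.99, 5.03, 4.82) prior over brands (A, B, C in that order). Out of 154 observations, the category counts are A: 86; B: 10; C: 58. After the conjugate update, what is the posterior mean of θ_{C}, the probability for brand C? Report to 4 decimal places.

0.3721

The Dirichlet prior is conjugate to the Multinomial likelihood: each posterior αⱼ = prior αⱼ + observed count nⱼ.
Posterior concentration: (90.99, 15.03, 62.82), total = 168.84.
E[θ_{C}|data] = α_{C}/Σα = 62.82/168.84 = 0.3721.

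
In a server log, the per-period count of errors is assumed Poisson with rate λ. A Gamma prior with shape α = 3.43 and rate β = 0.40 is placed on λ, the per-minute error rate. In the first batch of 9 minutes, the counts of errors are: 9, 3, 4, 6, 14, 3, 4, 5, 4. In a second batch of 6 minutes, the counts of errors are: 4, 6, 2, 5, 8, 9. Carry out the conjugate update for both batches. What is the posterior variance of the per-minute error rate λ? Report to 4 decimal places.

0.3771

With a Gamma(shape α, rate β) prior, the Poisson likelihood is conjugate: the posterior is Gamma(α + ΣXᵢ, β + n).
Batch 1: sum of counts S = 52 over n = 9 minutes.
After batch 1: Gamma(α+S, β+n) = Gamma(3.43+52, 0.40+9) = Gamma(55.43, 9.40).
Batch 2: sum of counts S = 34 over n = 6 minutes.
After batch 2: Gamma(α+S, β+n) = Gamma(55.43+34, 9.40+6) = Gamma(89.43, 15.40).
Var = α/β² = 89.43/15.40² = 0.3771.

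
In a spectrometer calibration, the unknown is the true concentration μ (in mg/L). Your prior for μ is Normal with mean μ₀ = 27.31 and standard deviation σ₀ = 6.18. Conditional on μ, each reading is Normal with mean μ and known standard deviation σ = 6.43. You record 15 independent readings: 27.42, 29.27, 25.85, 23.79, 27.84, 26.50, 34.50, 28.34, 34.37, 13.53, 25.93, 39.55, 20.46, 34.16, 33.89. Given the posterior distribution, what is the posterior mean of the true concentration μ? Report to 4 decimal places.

28.2893

For Normal data with known variance σ², a Normal(μ₀, σ₀²) prior on μ is conjugate. Posterior precision = 1/σ₀² + n/σ²; posterior mean is the precision-weighted average of μ₀ and x̄.
Σxᵢ = 27.42 + 29.27 + 25.85 + 23.79 + 27.84 + 26.50 + 34.50 + 28.34 + 34.37 + 13.53 + 25.93 + 39.55 + 20.46 + 34.16 + 33.89 = 425.4, so n·x̄ = 425.4.
σ₀² = 6.18² = 38.1924, σ² = 6.43² = 41.3449; σ² + n·σ₀² = 41.3449 + 15·38.1924 = 614.2309.
Posterior mean = (μ₀/σ₀² + n·x̄/σ²)/(1/σ₀² + n/σ²) = (σ²·μ₀ + σ₀²·n·x̄)/(σ² + n·σ₀²) = (41.3449·27.31 + 38.1924·425.4)/614.2309 = 17376.176179/614.2309 = 28.2893.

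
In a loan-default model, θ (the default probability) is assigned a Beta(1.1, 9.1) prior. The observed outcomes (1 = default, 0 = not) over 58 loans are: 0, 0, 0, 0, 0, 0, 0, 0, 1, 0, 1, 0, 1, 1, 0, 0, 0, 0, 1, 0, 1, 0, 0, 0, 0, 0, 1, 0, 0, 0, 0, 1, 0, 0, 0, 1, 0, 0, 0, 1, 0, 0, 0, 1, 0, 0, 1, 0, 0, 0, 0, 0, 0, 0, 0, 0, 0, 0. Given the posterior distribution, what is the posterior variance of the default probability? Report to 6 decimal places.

The Beta prior is conjugate to a Binomial/Bernoulli likelihood; the update adds successes to α and failures to β.
Posterior: Beta(α+k, β+n−k) = Beta(1.1+12, 9.1+46) = Beta(13.1, 55.1).
Var = αβ/((α+β)²(α+β+1)) = 13.1·55.1/(68.2²·69.2) = 0.002243.

0.002243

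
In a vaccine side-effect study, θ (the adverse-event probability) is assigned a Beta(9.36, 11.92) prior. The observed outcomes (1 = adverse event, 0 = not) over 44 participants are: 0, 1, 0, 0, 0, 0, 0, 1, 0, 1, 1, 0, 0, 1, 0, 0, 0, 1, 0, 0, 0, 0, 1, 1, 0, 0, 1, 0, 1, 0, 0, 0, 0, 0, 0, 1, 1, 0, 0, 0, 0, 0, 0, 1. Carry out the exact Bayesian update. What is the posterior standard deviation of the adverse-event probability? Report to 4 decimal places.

The Beta prior is conjugate to a Binomial/Bernoulli likelihood; the update adds successes to α and failures to β.
Posterior: Beta(α+k, β+n−k) = Beta(9.36+13, 11.92+31) = Beta(22.36, 42.92).
Var = αβ/((α+β)²(α+β+1)) = 22.36·42.92/(65.28²·66.28) = 0.00339773; SD = √0.00339773 = 0.0583.

0.0583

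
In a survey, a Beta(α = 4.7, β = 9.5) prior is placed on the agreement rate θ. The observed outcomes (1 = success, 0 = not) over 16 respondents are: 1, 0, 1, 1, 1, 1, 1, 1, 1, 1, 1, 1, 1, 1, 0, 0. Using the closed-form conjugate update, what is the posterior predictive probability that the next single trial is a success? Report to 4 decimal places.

The Beta prior is conjugate to a Binomial/Bernoulli likelihood; the update adds successes to α and failures to β.
Posterior: Beta(α+k, β+n−k) = Beta(4.7+13, 9.5+3) = Beta(17.7, 12.5).
For a single future Bernoulli trial, P(success | data) = α/(α+β) = 0.5861.

0.5861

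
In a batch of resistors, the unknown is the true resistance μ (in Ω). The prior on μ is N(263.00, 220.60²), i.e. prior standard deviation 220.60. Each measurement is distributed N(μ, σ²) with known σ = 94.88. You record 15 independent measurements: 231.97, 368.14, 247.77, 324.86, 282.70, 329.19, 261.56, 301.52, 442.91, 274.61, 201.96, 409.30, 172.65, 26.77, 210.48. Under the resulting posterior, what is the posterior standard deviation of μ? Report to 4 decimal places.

For Normal data with known variance σ², a Normal(μ₀, σ₀²) prior on μ is conjugate. Posterior precision = 1/σ₀² + n/σ²; posterior mean is the precision-weighted average of μ₀ and x̄.
σ₀² = 220.60² = 48664.36, σ² = 94.88² = 9002.2144; σ² + n·σ₀² = 9002.2144 + 15·48664.36 = 738967.6144.
Posterior precision = 1/σ₀² + n/σ² = 1/48664.36 + 15/9002.2144 = (σ² + n·σ₀²)/(σ₀²σ²) = 738967.6144/(48664.36·9002.2144); posterior variance σₙ² = σ₀²σ²/(σ² + n·σ₀²) = 48664.36·9002.2144/738967.6144 = 592.836538.
Posterior SD = √σₙ² = √(48664.36·9002.2144/738967.6144) = 24.3482.

24.3482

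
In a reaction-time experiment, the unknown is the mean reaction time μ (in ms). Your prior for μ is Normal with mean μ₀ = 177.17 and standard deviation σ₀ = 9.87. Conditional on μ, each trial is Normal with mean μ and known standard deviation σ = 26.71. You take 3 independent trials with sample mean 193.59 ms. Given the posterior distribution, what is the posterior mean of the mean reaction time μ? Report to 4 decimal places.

For Normal data with known variance σ², a Normal(μ₀, σ₀²) prior on μ is conjugate. Posterior precision = 1/σ₀² + n/σ²; posterior mean is the precision-weighted average of μ₀ and x̄.
n·x̄ = 3·193.59 = 580.77.
σ₀² = 9.87² = 97.4169, σ² = 26.71² = 713.4241; σ² + n·σ₀² = 713.4241 + 3·97.4169 = 1005.6748.
Posterior mean = (μ₀/σ₀² + n·x̄/σ²)/(1/σ₀² + n/σ²) = (σ²·μ₀ + σ₀²·n·x̄)/(σ² + n·σ₀²) = (713.4241·177.17 + 97.4169·580.77)/1005.6748 = 182974.16081/1005.6748 = 181.9417.

181.9417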